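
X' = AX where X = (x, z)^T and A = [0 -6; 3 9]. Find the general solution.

Coefficient matrix A = [[0, -6], [3, 9]].
Characteristic polynomial det(A - λI) = λ^2 - 9λ + 18 = 0.
Eigenvalues λ = 3, 6.
For λ=3: (A-λI) row 1 is [-3, -6], so an eigenvector is (-2, 1).
For λ=6: (A-λI) row 1 is [-6, -6], so an eigenvector is (1, -1).
General solution: c_1e^(3t)(-2,1) + c_2e^(6t)(1,-1).

x(t) = -2c_1e^(3t) + c_2e^(6t), z(t) = c_1e^(3t) - c_2e^(6t)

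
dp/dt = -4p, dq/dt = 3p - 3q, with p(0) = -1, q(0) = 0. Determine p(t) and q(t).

Coefficient matrix A = [[-4, 0], [3, -3]].
Characteristic polynomial det(A - λI) = λ^2 + 7λ + 12 = 0.
Eigenvalues λ = -3, -4.
For λ=-3: (A-λI) row 1 is [-1, 0], so an eigenvector is (0, 1).
For λ=-4: (A-λI) row 2 is [3, 1], so an eigenvector is (1, -3).
General solution: K_1e^(-3t)(0,1) + K_2e^(-4t)(1,-3).
Applying p(0)=-1, q(0)=0 gives K_1=-3, K_2=-1.

p(t) = -e^(-4t), q(t) = -3e^(-3t) + 3e^(-4t)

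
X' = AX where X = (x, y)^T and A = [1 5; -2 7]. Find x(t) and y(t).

Coefficient matrix A = [[1, 5], [-2, 7]].
Characteristic polynomial det(A - λI) = λ^2 - 8λ + 17 = 0.
Eigenvalues λ = 4 ± i (complex conjugate pair).
For λ=4+i: an eigenvector is (2,1) - i(-1,-1) = (2 + i, 1 + i).
A real fundamental pair from Re and Im of e^((4+i)t)v: X_1 = e^(4t)(cos(t)·(2,1) + sin(t)·(-1,-1)), X_2 = e^(4t)(sin(t)·(2,1) - cos(t)·(-1,-1)).
General solution: c_1X_1 + c_2X_2.

x(t) = -c_1e^(4t)sin(t) + 2c_1e^(4t)cos(t) + 2c_2e^(4t)sin(t) + c_2e^(4t)cos(t), y(t) = -c_1e^(4t)sin(t) + c_1e^(4t)cos(t) + c_2e^(4t)sin(t) + c_2e^(4t)cos(t)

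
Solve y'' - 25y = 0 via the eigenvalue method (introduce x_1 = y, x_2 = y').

Let x_1 = y, x_2 = y'. Then x_1' = x_2 and x_2' = 25x_1.
A = [[0,1],[25,0]]; det(A-λI) = λ^2 - 25.
Eigenvalues λ = 5, -5 with eigenvectors (1,5), (1,-5).

y(t) = C_1e^(5t) + C_2e^(-5t)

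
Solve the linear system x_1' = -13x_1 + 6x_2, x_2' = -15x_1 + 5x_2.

Coefficient matrix A = [[-13, 6], [-15, 5]].
Characteristic polynomial det(A - λI) = λ^2 + 8λ + 25 = 0.
Eigenvalues λ = -4 ± 3i (complex conjugate pair).
For λ=-4+3i: an eigenvector is (-1,-2) - i(-1,-1) = (-1 + i, -2 + i).
A real fundamental pair from Re and Im of e^((-4+3i)t)v: X_1 = e^(-4t)(cos(3t)·(-1,-2) + sin(3t)·(-1,-1)), X_2 = e^(-4t)(sin(3t)·(-1,-2) - cos(3t)·(-1,-1)).
General solution: K_1X_1 + K_2X_2.

x_1(t) = -K_1e^(-4t)sin(3t) - K_1e^(-4t)cos(3t) - K_2e^(-4t)sin(3t) + K_2e^(-4t)cos(3t), x_2(t) = -K_1e^(-4t)sin(3t) - 2K_1e^(-4t)cos(3t) - 2K_2e^(-4t)sin(3t) + K_2e^(-4t)cos(3t)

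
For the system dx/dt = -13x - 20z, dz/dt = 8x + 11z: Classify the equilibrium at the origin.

stable spiral

A = [[-13,-20],[8,11]]; det(A-λI) = λ^2 + 2λ + 17.
λ = -1 ± 4i: negative real part.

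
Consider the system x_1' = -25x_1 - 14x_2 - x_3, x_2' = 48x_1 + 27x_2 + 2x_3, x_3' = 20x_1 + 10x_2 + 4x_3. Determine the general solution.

Coefficient matrix A = [[-25, -14, -1], [48, 27, 2], [20, 10, 4]].
det(A - λI) = 0 gives eigenvalues λ = -1, 3, 4.
For λ=-1: eigenvector (3,-5,-2).
For λ=3: eigenvector (1,-2,0).
For λ=4: eigenvector (-1,2,1).
General solution: C_1e^(-t)(3,-5,-2) + C_2e^(3t)(1,-2,0) + C_3e^(4t)(-1,2,1).

x_1(t) = 3C_1e^(-t) + C_2e^(3t) - C_3e^(4t), x_2(t) = -5C_1e^(-t) - 2C_2e^(3t) + 2C_3e^(4t), x_3(t) = -2C_1e^(-t) + C_3e^(4t)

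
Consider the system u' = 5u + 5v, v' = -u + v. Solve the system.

u(t) = -C_1e^(3t)sin(t) + 2C_1e^(3t)cos(t) + 2C_2e^(3t)sin(t) + C_2e^(3t)cos(t), v(t) = -C_1e^(3t)cos(t) - C_2e^(3t)sin(t)

Coefficient matrix A = [[5, 5], [-1, 1]].
Characteristic polynomial det(A - λI) = λ^2 - 6λ + 10 = 0.
Eigenvalues λ = 3 ± i (complex conjugate pair).
For λ=3+i: an eigenvector is (2,-1) - i(-1,0) = (2 + i, -1).
A real fundamental pair from Re and Im of e^((3+i)t)v: X_1 = e^(3t)(cos(t)·(2,-1) + sin(t)·(-1,0)), X_2 = e^(3t)(sin(t)·(2,-1) - cos(t)·(-1,0)).
General solution: C_1X_1 + C_2X_2.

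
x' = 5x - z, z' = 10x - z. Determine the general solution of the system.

Coefficient matrix A = [[5, -1], [10, -1]].
Characteristic polynomial det(A - λI) = λ^2 - 4λ + 5 = 0.
Eigenvalues λ = 2 ± i (complex conjugate pair).
For λ=2+i: an eigenvector is (0,1) - i(-1,-3) = (0 + i, 1 + 3i).
A real fundamental pair from Re and Im of e^((2+i)t)v: X_1 = e^(2t)(cos(t)·(0,1) + sin(t)·(-1,-3)), X_2 = e^(2t)(sin(t)·(0,1) - cos(t)·(-1,-3)).
General solution: K_1X_1 + K_2X_2.

x(t) = -K_1e^(2t)sin(t) + K_2e^(2t)cos(t), z(t) = -3K_1e^(2t)sin(t) + K_1e^(2t)cos(t) + K_2e^(2t)sin(t) + 3K_2e^(2t)cos(t)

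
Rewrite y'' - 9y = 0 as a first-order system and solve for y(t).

y(t) = C_1e^(-3t) + C_2e^(3t)

Let x_1 = y, x_2 = y'. Then x_1' = x_2 and x_2' = 9x_1.
A = [[0,1],[9,0]]; det(A-λI) = λ^2 - 9.
Eigenvalues λ = -3, 3 with eigenvectors (1,-3), (1,3).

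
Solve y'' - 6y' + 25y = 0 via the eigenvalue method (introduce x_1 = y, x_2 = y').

Let x_1 = y, x_2 = y'. Then x_1' = x_2 and x_2' = -25x_1 + 6x_2.
A = [[0,1],[-25,6]]; det(A-λI) = λ^2 - 6λ + 25.
Eigenvalues λ = 3 ± 4i.

y(t) = c_1e^(3t)cos(4t) + c_2e^(3t)sin(4t)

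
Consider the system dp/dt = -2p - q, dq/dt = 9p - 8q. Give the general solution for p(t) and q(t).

p(t) = c_1e^(-5t) + c_2te^(-5t) + c_2e^(-5t), q(t) = 3c_1e^(-5t) + 3c_2te^(-5t) + 2c_2e^(-5t)

Coefficient matrix A = [[-2, -1], [9, -8]].
Characteristic polynomial det(A - λI) = λ^2 + 10λ + 25 = 0.
Single eigenvalue λ = -5 with algebraic multiplicity 2.
Eigenvector v = (1,3); generalized eigenvector w with (A-λI)w=v is (1,2).
General solution: e^(-5t)[c_1·v + c_2·(t·v + w)].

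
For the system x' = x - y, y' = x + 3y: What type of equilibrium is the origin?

unstable improper node

A = [[1,-1],[1,3]]; det(A-λI) = λ^2 - 4λ + 4.
repeated λ = 2 with a single eigenvector.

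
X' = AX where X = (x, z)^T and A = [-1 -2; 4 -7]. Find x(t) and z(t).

x(t) = -K_1e^(-3t) - K_2e^(-5t), z(t) = -K_1e^(-3t) - 2K_2e^(-5t)

Coefficient matrix A = [[-1, -2], [4, -7]].
Characteristic polynomial det(A - λI) = λ^2 + 8λ + 15 = 0.
Eigenvalues λ = -3, -5.
For λ=-3: (A-λI) row 1 is [2, -2], so an eigenvector is (-1, -1).
For λ=-5: (A-λI) row 1 is [4, -2], so an eigenvector is (-1, -2).
General solution: K_1e^(-3t)(-1,-1) + K_2e^(-5t)(-1,-2).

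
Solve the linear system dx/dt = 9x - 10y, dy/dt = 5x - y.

Coefficient matrix A = [[9, -10], [5, -1]].
Characteristic polynomial det(A - λI) = λ^2 - 8λ + 41 = 0.
Eigenvalues λ = 4 ± 5i (complex conjugate pair).
For λ=4+5i: an eigenvector is (-1,-1) - i(1,0) = (-1 - i, -1).
A real fundamental pair from Re and Im of e^((4+5i)t)v: X_1 = e^(4t)(cos(5t)·(-1,-1) + sin(5t)·(1,0)), X_2 = e^(4t)(sin(5t)·(-1,-1) - cos(5t)·(1,0)).
General solution: c_1X_1 + c_2X_2.

x(t) = c_1e^(4t)sin(5t) - c_1e^(4t)cos(5t) - c_2e^(4t)sin(5t) - c_2e^(4t)cos(5t), y(t) = -c_1e^(4t)cos(5t) - c_2e^(4t)sin(5t)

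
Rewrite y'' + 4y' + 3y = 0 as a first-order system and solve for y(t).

y(t) = K_1e^(-t) + K_2e^(-3t)

Let x_1 = y, x_2 = y'. Then x_1' = x_2 and x_2' = -3x_1 - 4x_2.
A = [[0,1],[-3,-4]]; det(A-λI) = λ^2 + 4λ + 3.
Eigenvalues λ = -1, -3 with eigenvectors (1,-1), (1,-3).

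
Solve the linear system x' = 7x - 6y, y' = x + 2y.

Coefficient matrix A = [[7, -6], [1, 2]].
Characteristic polynomial det(A - λI) = λ^2 - 9λ + 20 = 0.
Eigenvalues λ = 5, 4.
For λ=5: (A-λI) row 1 is [2, -6], so an eigenvector is (3, 1).
For λ=4: (A-λI) row 1 is [3, -6], so an eigenvector is (-2, -1).
General solution: K_1e^(5t)(3,1) + K_2e^(4t)(-2,-1).

x(t) = 3K_1e^(5t) - 2K_2e^(4t), y(t) = K_1e^(5t) - K_2e^(4t)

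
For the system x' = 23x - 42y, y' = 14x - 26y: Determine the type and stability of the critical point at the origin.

A = [[23,-42],[14,-26]]; det(A-λI) = λ^2 + 3λ - 10.
λ = -5, 2: opposite signs.

saddle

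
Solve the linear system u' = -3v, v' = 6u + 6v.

u(t) = -C_1e^(3t)sin(3t) + C_2e^(3t)cos(3t), v(t) = C_1e^(3t)sin(3t) + C_1e^(3t)cos(3t) + C_2e^(3t)sin(3t) - C_2e^(3t)cos(3t)

Coefficient matrix A = [[0, -3], [6, 6]].
Characteristic polynomial det(A - λI) = λ^2 - 6λ + 18 = 0.
Eigenvalues λ = 3 ± 3i (complex conjugate pair).
For λ=3+3i: an eigenvector is (0,1) - i(-1,1) = (0 + i, 1 - i).
A real fundamental pair from Re and Im of e^((3+3i)t)v: X_1 = e^(3t)(cos(3t)·(0,1) + sin(3t)·(-1,1)), X_2 = e^(3t)(sin(3t)·(0,1) - cos(3t)·(-1,1)).
General solution: C_1X_1 + C_2X_2.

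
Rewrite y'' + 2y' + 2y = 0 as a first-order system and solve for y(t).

Let x_1 = y, x_2 = y'. Then x_1' = x_2 and x_2' = -2x_1 - 2x_2.
A = [[0,1],[-2,-2]]; det(A-λI) = λ^2 + 2λ + 2.
Eigenvalues λ = -1 ± i.

y(t) = C_1e^(-t)cos(t) + C_2e^(-t)sin(t)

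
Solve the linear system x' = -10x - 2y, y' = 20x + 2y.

x(t) = -K_1e^(-4t)cos(2t) - K_2e^(-4t)sin(2t), y(t) = -K_1e^(-4t)sin(2t) + 3K_1e^(-4t)cos(2t) + 3K_2e^(-4t)sin(2t) + K_2e^(-4t)cos(2t)

Coefficient matrix A = [[-10, -2], [20, 2]].
Characteristic polynomial det(A - λI) = λ^2 + 8λ + 20 = 0.
Eigenvalues λ = -4 ± 2i (complex conjugate pair).
For λ=-4+2i: an eigenvector is (-1,3) - i(0,-1) = (-1, 3 + i).
A real fundamental pair from Re and Im of e^((-4+2i)t)v: X_1 = e^(-4t)(cos(2t)·(-1,3) + sin(2t)·(0,-1)), X_2 = e^(-4t)(sin(2t)·(-1,3) - cos(2t)·(0,-1)).
General solution: K_1X_1 + K_2X_2.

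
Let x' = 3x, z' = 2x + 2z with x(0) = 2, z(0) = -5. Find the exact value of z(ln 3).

27

A = [[3,0],[2,2]]; eigenvalues λ = 3, 2.
Eigenvectors: (1,2) for λ=3, (0,1) for λ=2.
From the initial condition, c_1 = 2, c_2 = -9.
z(ln 3) = (2)(3^3)(2) + (-9)(3^2)(1) = 27.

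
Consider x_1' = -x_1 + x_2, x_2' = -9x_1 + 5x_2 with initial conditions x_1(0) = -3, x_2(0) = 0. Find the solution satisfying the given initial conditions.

Coefficient matrix A = [[-1, 1], [-9, 5]].
Characteristic polynomial det(A - λI) = λ^2 - 4λ + 4 = 0.
Single eigenvalue λ = 2 with algebraic multiplicity 2.
Eigenvector v = (-1,-3); generalized eigenvector w with (A-λI)w=v is (1,2).
General solution: e^(2t)[K_1·v + K_2·(t·v + w)].
Applying x_1(0)=-3, x_2(0)=0 gives K_1=-6, K_2=-9.

x_1(t) = 9te^(2t) - 3e^(2t), x_2(t) = 27te^(2t)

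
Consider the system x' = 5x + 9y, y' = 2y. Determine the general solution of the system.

x(t) = -3C_1e^(2t) + C_2e^(5t), y(t) = C_1e^(2t)

Coefficient matrix A = [[5, 9], [0, 2]].
Characteristic polynomial det(A - λI) = λ^2 - 7λ + 10 = 0.
Eigenvalues λ = 2, 5.
For λ=2: (A-λI) row 1 is [3, 9], so an eigenvector is (-3, 1).
For λ=5: (A-λI) row 1 is [0, 9], so an eigenvector is (1, 0).
General solution: C_1e^(2t)(-3,1) + C_2e^(5t)(1,0).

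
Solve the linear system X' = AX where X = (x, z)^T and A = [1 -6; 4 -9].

x(t) = K_1e^(-5t) + 3K_2e^(-3t), z(t) = K_1e^(-5t) + 2K_2e^(-3t)

Coefficient matrix A = [[1, -6], [4, -9]].
Characteristic polynomial det(A - λI) = λ^2 + 8λ + 15 = 0.
Eigenvalues λ = -5, -3.
For λ=-5: (A-λI) row 1 is [6, -6], so an eigenvector is (1, 1).
For λ=-3: (A-λI) row 1 is [4, -6], so an eigenvector is (3, 2).
General solution: K_1e^(-5t)(1,1) + K_2e^(-3t)(3,2).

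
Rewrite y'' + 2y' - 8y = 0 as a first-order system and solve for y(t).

Let x_1 = y, x_2 = y'. Then x_1' = x_2 and x_2' = 8x_1 - 2x_2.
A = [[0,1],[8,-2]]; det(A-λI) = λ^2 + 2λ - 8.
Eigenvalues λ = 2, -4 with eigenvectors (1,2), (1,-4).

y(t) = C_1e^(2t) + C_2e^(-4t)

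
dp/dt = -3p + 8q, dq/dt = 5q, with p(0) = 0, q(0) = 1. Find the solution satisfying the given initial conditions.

Coefficient matrix A = [[-3, 8], [0, 5]].
Characteristic polynomial det(A - λI) = λ^2 - 2λ - 15 = 0.
Eigenvalues λ = -3, 5.
For λ=-3: (A-λI) row 1 is [0, 8], so an eigenvector is (-1, 0).
For λ=5: (A-λI) row 1 is [-8, 8], so an eigenvector is (1, 1).
General solution: c_1e^(-3t)(-1,0) + c_2e^(5t)(1,1).
Applying p(0)=0, q(0)=1 gives c_1=1, c_2=1.

p(t) = e^(5t) - e^(-3t), q(t) = e^(5t)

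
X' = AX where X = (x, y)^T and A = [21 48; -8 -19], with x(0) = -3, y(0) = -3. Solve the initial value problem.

Coefficient matrix A = [[21, 48], [-8, -19]].
Characteristic polynomial det(A - λI) = λ^2 - 2λ - 15 = 0.
Eigenvalues λ = 5, -3.
For λ=5: (A-λI) row 1 is [16, 48], so an eigenvector is (3, -1).
For λ=-3: (A-λI) row 1 is [24, 48], so an eigenvector is (-2, 1).
General solution: C_1e^(5t)(3,-1) + C_2e^(-3t)(-2,1).
Applying x(0)=-3, y(0)=-3 gives C_1=-9, C_2=-12.

x(t) = -27e^(5t) + 24e^(-3t), y(t) = 9e^(5t) - 12e^(-3t)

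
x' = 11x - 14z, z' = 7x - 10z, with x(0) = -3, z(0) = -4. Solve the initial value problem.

Coefficient matrix A = [[11, -14], [7, -10]].
Characteristic polynomial det(A - λI) = λ^2 - λ - 12 = 0.
Eigenvalues λ = -3, 4.
For λ=-3: (A-λI) row 1 is [14, -14], so an eigenvector is (1, 1).
For λ=4: (A-λI) row 1 is [7, -14], so an eigenvector is (2, 1).
General solution: C_1e^(-3t)(1,1) + C_2e^(4t)(2,1).
Applying x(0)=-3, z(0)=-4 gives C_1=-5, C_2=1.

x(t) = 2e^(4t) - 5e^(-3t), z(t) = e^(4t) - 5e^(-3t)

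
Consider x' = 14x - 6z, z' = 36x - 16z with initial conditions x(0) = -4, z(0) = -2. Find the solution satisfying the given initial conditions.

Coefficient matrix A = [[14, -6], [36, -16]].
Characteristic polynomial det(A - λI) = λ^2 + 2λ - 8 = 0.
Eigenvalues λ = -4, 2.
For λ=-4: (A-λI) row 1 is [18, -6], so an eigenvector is (-1, -3).
For λ=2: (A-λI) row 1 is [12, -6], so an eigenvector is (-1, -2).
General solution: C_1e^(-4t)(-1,-3) + C_2e^(2t)(-1,-2).
Applying x(0)=-4, z(0)=-2 gives C_1=-6, C_2=10.

x(t) = -10e^(2t) + 6e^(-4t), z(t) = -20e^(2t) + 18e^(-4t)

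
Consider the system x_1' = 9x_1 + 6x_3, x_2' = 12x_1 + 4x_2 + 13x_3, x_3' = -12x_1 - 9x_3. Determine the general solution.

Coefficient matrix A = [[9, 0, 6], [12, 4, 13], [-12, 0, -9]].
det(A - λI) = 0 gives eigenvalues λ = 3, 4, -3.
For λ=3: eigenvector (1,1,-1).
For λ=4: eigenvector (0,1,0).
For λ=-3: eigenvector (-1,-2,2).
General solution: C_1e^(3t)(1,1,-1) + C_2e^(4t)(0,1,0) + C_3e^(-3t)(-1,-2,2).

x_1(t) = C_1e^(3t) - C_3e^(-3t), x_2(t) = C_1e^(3t) + C_2e^(4t) - 2C_3e^(-3t), x_3(t) = -C_1e^(3t) + 2C_3e^(-3t)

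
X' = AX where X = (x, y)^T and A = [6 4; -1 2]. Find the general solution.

Coefficient matrix A = [[6, 4], [-1, 2]].
Characteristic polynomial det(A - λI) = λ^2 - 8λ + 16 = 0.
Single eigenvalue λ = 4 with algebraic multiplicity 2.
Eigenvector v = (-2,1); generalized eigenvector w with (A-λI)w=v is (1,-1).
General solution: e^(4t)[c_1·v + c_2·(t·v + w)].

x(t) = -2c_1e^(4t) - 2c_2te^(4t) + c_2e^(4t), y(t) = c_1e^(4t) + c_2te^(4t) - c_2e^(4t)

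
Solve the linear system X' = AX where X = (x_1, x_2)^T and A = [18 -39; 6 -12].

Coefficient matrix A = [[18, -39], [6, -12]].
Characteristic polynomial det(A - λI) = λ^2 - 6λ + 18 = 0.
Eigenvalues λ = 3 ± 3i (complex conjugate pair).
For λ=3+3i: an eigenvector is (-2,-1) - i(3,1) = (-2 - 3i, -1 - i).
A real fundamental pair from Re and Im of e^((3+3i)t)v: X_1 = e^(3t)(cos(3t)·(-2,-1) + sin(3t)·(3,1)), X_2 = e^(3t)(sin(3t)·(-2,-1) - cos(3t)·(3,1)).
General solution: K_1X_1 + K_2X_2.

x_1(t) = 3K_1e^(3t)sin(3t) - 2K_1e^(3t)cos(3t) - 2K_2e^(3t)sin(3t) - 3K_2e^(3t)cos(3t), x_2(t) = K_1e^(3t)sin(3t) - K_1e^(3t)cos(3t) - K_2e^(3t)sin(3t) - K_2e^(3t)cos(3t)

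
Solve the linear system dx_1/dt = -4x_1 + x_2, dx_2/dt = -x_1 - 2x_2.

Coefficient matrix A = [[-4, 1], [-1, -2]].
Characteristic polynomial det(A - λI) = λ^2 + 6λ + 9 = 0.
Single eigenvalue λ = -3 with algebraic multiplicity 2.
Eigenvector v = (1,1); generalized eigenvector w with (A-λI)w=v is (-1,0).
General solution: e^(-3t)[c_1·v + c_2·(t·v + w)].

x_1(t) = c_1e^(-3t) + c_2te^(-3t) - c_2e^(-3t), x_2(t) = c_1e^(-3t) + c_2te^(-3t)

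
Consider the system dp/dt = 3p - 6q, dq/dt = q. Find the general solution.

p(t) = -3c_1e^(t) + c_2e^(3t), q(t) = -c_1e^(t)

Coefficient matrix A = [[3, -6], [0, 1]].
Characteristic polynomial det(A - λI) = λ^2 - 4λ + 3 = 0.
Eigenvalues λ = 1, 3.
For λ=1: (A-λI) row 1 is [2, -6], so an eigenvector is (-3, -1).
For λ=3: (A-λI) row 1 is [0, -6], so an eigenvector is (1, 0).
General solution: c_1e^(t)(-3,-1) + c_2e^(3t)(1,0).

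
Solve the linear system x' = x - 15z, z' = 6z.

x(t) = C_1e^(t) + 3C_2e^(6t), z(t) = -C_2e^(6t)

Coefficient matrix A = [[1, -15], [0, 6]].
Characteristic polynomial det(A - λI) = λ^2 - 7λ + 6 = 0.
Eigenvalues λ = 1, 6.
For λ=1: (A-λI) row 1 is [0, -15], so an eigenvector is (1, 0).
For λ=6: (A-λI) row 1 is [-5, -15], so an eigenvector is (3, -1).
General solution: C_1e^(t)(1,0) + C_2e^(6t)(3,-1).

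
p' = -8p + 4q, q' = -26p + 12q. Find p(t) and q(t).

p(t) = C_1e^(2t)sin(2t) + C_1e^(2t)cos(2t) + C_2e^(2t)sin(2t) - C_2e^(2t)cos(2t), q(t) = 2C_1e^(2t)sin(2t) + 3C_1e^(2t)cos(2t) + 3C_2e^(2t)sin(2t) - 2C_2e^(2t)cos(2t)

Coefficient matrix A = [[-8, 4], [-26, 12]].
Characteristic polynomial det(A - λI) = λ^2 - 4λ + 8 = 0.
Eigenvalues λ = 2 ± 2i (complex conjugate pair).
For λ=2+2i: an eigenvector is (1,3) - i(1,2) = (1 - i, 3 - 2i).
A real fundamental pair from Re and Im of e^((2+2i)t)v: X_1 = e^(2t)(cos(2t)·(1,3) + sin(2t)·(1,2)), X_2 = e^(2t)(sin(2t)·(1,3) - cos(2t)·(1,2)).
General solution: C_1X_1 + C_2X_2.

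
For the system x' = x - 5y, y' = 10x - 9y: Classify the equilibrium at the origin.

A = [[1,-5],[10,-9]]; det(A-λI) = λ^2 + 8λ + 41.
λ = -4 ± 5i: negative real part.

stable spiral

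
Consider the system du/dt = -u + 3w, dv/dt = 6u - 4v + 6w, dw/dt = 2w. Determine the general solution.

Coefficient matrix A = [[-1, 0, 3], [6, -4, 6], [0, 0, 2]].
det(A - λI) = 0 gives eigenvalues λ = 2, -4, -1.
For λ=2: eigenvector (1,2,1).
For λ=-4: eigenvector (0,1,0).
For λ=-1: eigenvector (-1,-2,0).
General solution: c_1e^(2t)(1,2,1) + c_2e^(-4t)(0,1,0) + c_3e^(-t)(-1,-2,0).

u(t) = c_1e^(2t) - c_3e^(-t), v(t) = 2c_1e^(2t) + c_2e^(-4t) - 2c_3e^(-t), w(t) = c_1e^(2t)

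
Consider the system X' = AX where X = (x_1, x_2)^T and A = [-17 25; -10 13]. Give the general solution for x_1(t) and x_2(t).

x_1(t) = c_1e^(-2t)sin(5t) - 2c_1e^(-2t)cos(5t) - 2c_2e^(-2t)sin(5t) - c_2e^(-2t)cos(5t), x_2(t) = c_1e^(-2t)sin(5t) - c_1e^(-2t)cos(5t) - c_2e^(-2t)sin(5t) - c_2e^(-2t)cos(5t)

Coefficient matrix A = [[-17, 25], [-10, 13]].
Characteristic polynomial det(A - λI) = λ^2 + 4λ + 29 = 0.
Eigenvalues λ = -2 ± 5i (complex conjugate pair).
For λ=-2+5i: an eigenvector is (-2,-1) - i(1,1) = (-2 - i, -1 - i).
A real fundamental pair from Re and Im of e^((-2+5i)t)v: X_1 = e^(-2t)(cos(5t)·(-2,-1) + sin(5t)·(1,1)), X_2 = e^(-2t)(sin(5t)·(-2,-1) - cos(5t)·(1,1)).
General solution: c_1X_1 + c_2X_2.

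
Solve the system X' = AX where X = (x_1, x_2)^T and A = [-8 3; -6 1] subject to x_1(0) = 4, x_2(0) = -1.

x_1(t) = -5e^(-2t) + 9e^(-5t), x_2(t) = -10e^(-2t) + 9e^(-5t)

Coefficient matrix A = [[-8, 3], [-6, 1]].
Characteristic polynomial det(A - λI) = λ^2 + 7λ + 10 = 0.
Eigenvalues λ = -2, -5.
For λ=-2: (A-λI) row 1 is [-6, 3], so an eigenvector is (1, 2).
For λ=-5: (A-λI) row 1 is [-3, 3], so an eigenvector is (-1, -1).
General solution: C_1e^(-2t)(1,2) + C_2e^(-5t)(-1,-1).
Applying x_1(0)=4, x_2(0)=-1 gives C_1=-5, C_2=-9.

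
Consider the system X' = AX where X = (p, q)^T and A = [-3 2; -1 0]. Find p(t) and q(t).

p(t) = 2K_1e^(-2t) + K_2e^(-t), q(t) = K_1e^(-2t) + K_2e^(-t)

Coefficient matrix A = [[-3, 2], [-1, 0]].
Characteristic polynomial det(A - λI) = λ^2 + 3λ + 2 = 0.
Eigenvalues λ = -2, -1.
For λ=-2: (A-λI) row 1 is [-1, 2], so an eigenvector is (2, 1).
For λ=-1: (A-λI) row 1 is [-2, 2], so an eigenvector is (1, 1).
General solution: K_1e^(-2t)(2,1) + K_2e^(-t)(1,1).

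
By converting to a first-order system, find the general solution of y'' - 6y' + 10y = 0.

y(t) = c_1e^(3t)cos(t) + c_2e^(3t)sin(t)

Let x_1 = y, x_2 = y'. Then x_1' = x_2 and x_2' = -10x_1 + 6x_2.
A = [[0,1],[-10,6]]; det(A-λI) = λ^2 - 6λ + 10.
Eigenvalues λ = 3 ± i.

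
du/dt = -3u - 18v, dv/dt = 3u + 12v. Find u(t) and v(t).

u(t) = 3c_1e^(3t) - 2c_2e^(6t), v(t) = -c_1e^(3t) + c_2e^(6t)

Coefficient matrix A = [[-3, -18], [3, 12]].
Characteristic polynomial det(A - λI) = λ^2 - 9λ + 18 = 0.
Eigenvalues λ = 3, 6.
For λ=3: (A-λI) row 1 is [-6, -18], so an eigenvector is (3, -1).
For λ=6: (A-λI) row 1 is [-9, -18], so an eigenvector is (-2, 1).
General solution: c_1e^(3t)(3,-1) + c_2e^(6t)(-2,1).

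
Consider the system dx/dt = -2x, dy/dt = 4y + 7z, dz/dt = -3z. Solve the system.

Coefficient matrix A = [[-2, 0, 0], [0, 4, 7], [0, 0, -3]].
det(A - λI) = 0 gives eigenvalues λ = -3, 4, -2.
For λ=-3: eigenvector (0,-1,1).
For λ=4: eigenvector (0,1,0).
For λ=-2: eigenvector (1,0,0).
General solution: C_1e^(-3t)(0,-1,1) + C_2e^(4t)(0,1,0) + C_3e^(-2t)(1,0,0).

x(t) = C_3e^(-2t), y(t) = -C_1e^(-3t) + C_2e^(4t), z(t) = C_1e^(-3t)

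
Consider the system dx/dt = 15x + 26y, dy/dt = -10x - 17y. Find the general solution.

x(t) = -3K_1e^(-t)sin(2t) - 2K_1e^(-t)cos(2t) - 2K_2e^(-t)sin(2t) + 3K_2e^(-t)cos(2t), y(t) = 2K_1e^(-t)sin(2t) + K_1e^(-t)cos(2t) + K_2e^(-t)sin(2t) - 2K_2e^(-t)cos(2t)

Coefficient matrix A = [[15, 26], [-10, -17]].
Characteristic polynomial det(A - λI) = λ^2 + 2λ + 5 = 0.
Eigenvalues λ = -1 ± 2i (complex conjugate pair).
For λ=-1+2i: an eigenvector is (-2,1) - i(-3,2) = (-2 + 3i, 1 - 2i).
A real fundamental pair from Re and Im of e^((-1+2i)t)v: X_1 = e^(-t)(cos(2t)·(-2,1) + sin(2t)·(-3,2)), X_2 = e^(-t)(sin(2t)·(-2,1) - cos(2t)·(-3,2)).
General solution: K_1X_1 + K_2X_2.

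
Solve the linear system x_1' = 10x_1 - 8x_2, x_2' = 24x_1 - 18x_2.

Coefficient matrix A = [[10, -8], [24, -18]].
Characteristic polynomial det(A - λI) = λ^2 + 8λ + 12 = 0.
Eigenvalues λ = -2, -6.
For λ=-2: (A-λI) row 1 is [12, -8], so an eigenvector is (2, 3).
For λ=-6: (A-λI) row 1 is [16, -8], so an eigenvector is (1, 2).
General solution: c_1e^(-2t)(2,3) + c_2e^(-6t)(1,2).

x_1(t) = 2c_1e^(-2t) + c_2e^(-6t), x_2(t) = 3c_1e^(-2t) + 2c_2e^(-6t)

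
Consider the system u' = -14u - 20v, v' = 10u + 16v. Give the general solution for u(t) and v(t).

u(t) = -K_1e^(6t) + 2K_2e^(-4t), v(t) = K_1e^(6t) - K_2e^(-4t)

Coefficient matrix A = [[-14, -20], [10, 16]].
Characteristic polynomial det(A - λI) = λ^2 - 2λ - 24 = 0.
Eigenvalues λ = 6, -4.
For λ=6: (A-λI) row 1 is [-20, -20], so an eigenvector is (-1, 1).
For λ=-4: (A-λI) row 1 is [-10, -20], so an eigenvector is (2, -1).
General solution: K_1e^(6t)(-1,1) + K_2e^(-4t)(2,-1).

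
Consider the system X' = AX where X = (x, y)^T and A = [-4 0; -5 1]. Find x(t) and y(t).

Coefficient matrix A = [[-4, 0], [-5, 1]].
Characteristic polynomial det(A - λI) = λ^2 + 3λ - 4 = 0.
Eigenvalues λ = -4, 1.
For λ=-4: (A-λI) row 2 is [-5, 5], so an eigenvector is (1, 1).
For λ=1: (A-λI) row 1 is [-5, 0], so an eigenvector is (0, -1).
General solution: c_1e^(-4t)(1,1) + c_2e^(t)(0,-1).

x(t) = c_1e^(-4t), y(t) = c_1e^(-4t) - c_2e^(t)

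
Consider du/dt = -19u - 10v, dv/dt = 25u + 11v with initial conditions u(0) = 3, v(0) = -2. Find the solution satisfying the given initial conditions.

Coefficient matrix A = [[-19, -10], [25, 11]].
Characteristic polynomial det(A - λI) = λ^2 + 8λ + 41 = 0.
Eigenvalues λ = -4 ± 5i (complex conjugate pair).
For λ=-4+5i: an eigenvector is (-1,2) - i(-1,1) = (-1 + i, 2 - i).
A real fundamental pair from Re and Im of e^((-4+5i)t)v: X_1 = e^(-4t)(cos(5t)·(-1,2) + sin(5t)·(-1,1)), X_2 = e^(-4t)(sin(5t)·(-1,2) - cos(5t)·(-1,1)).
General solution: C_1X_1 + C_2X_2.
Applying u(0)=3, v(0)=-2 gives C_1=1, C_2=4.

u(t) = -5e^(-4t)sin(5t) + 3e^(-4t)cos(5t), v(t) = 9e^(-4t)sin(5t) - 2e^(-4t)cos(5t)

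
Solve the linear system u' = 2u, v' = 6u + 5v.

u(t) = c_2e^(2t), v(t) = c_1e^(5t) - 2c_2e^(2t)

Coefficient matrix A = [[2, 0], [6, 5]].
Characteristic polynomial det(A - λI) = λ^2 - 7λ + 10 = 0.
Eigenvalues λ = 5, 2.
For λ=5: (A-λI) row 1 is [-3, 0], so an eigenvector is (0, 1).
For λ=2: (A-λI) row 2 is [6, 3], so an eigenvector is (1, -2).
General solution: c_1e^(5t)(0,1) + c_2e^(2t)(1,-2).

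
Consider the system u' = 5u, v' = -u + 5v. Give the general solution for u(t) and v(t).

Coefficient matrix A = [[5, 0], [-1, 5]].
Characteristic polynomial det(A - λI) = λ^2 - 10λ + 25 = 0.
Single eigenvalue λ = 5 with algebraic multiplicity 2.
Eigenvector v = (0,-1); generalized eigenvector w with (A-λI)w=v is (1,-3).
General solution: e^(5t)[c_1·v + c_2·(t·v + w)].

u(t) = c_2e^(5t), v(t) = -c_1e^(5t) - c_2te^(5t) - 3c_2e^(5t)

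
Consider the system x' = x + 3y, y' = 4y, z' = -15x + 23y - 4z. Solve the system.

x(t) = C_2e^(4t) + C_3e^(t), y(t) = C_2e^(4t), z(t) = C_1e^(-4t) + C_2e^(4t) - 3C_3e^(t)

Coefficient matrix A = [[1, 3, 0], [0, 4, 0], [-15, 23, -4]].
det(A - λI) = 0 gives eigenvalues λ = -4, 4, 1.
For λ=-4: eigenvector (0,0,1).
For λ=4: eigenvector (1,1,1).
For λ=1: eigenvector (1,0,-3).
General solution: C_1e^(-4t)(0,0,1) + C_2e^(4t)(1,1,1) + C_3e^(t)(1,0,-3).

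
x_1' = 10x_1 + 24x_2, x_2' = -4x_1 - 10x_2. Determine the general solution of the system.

Coefficient matrix A = [[10, 24], [-4, -10]].
Characteristic polynomial det(A - λI) = λ^2 - 4 = 0.
Eigenvalues λ = -2, 2.
For λ=-2: (A-λI) row 1 is [12, 24], so an eigenvector is (2, -1).
For λ=2: (A-λI) row 1 is [8, 24], so an eigenvector is (-3, 1).
General solution: K_1e^(-2t)(2,-1) + K_2e^(2t)(-3,1).

x_1(t) = 2K_1e^(-2t) - 3K_2e^(2t), x_2(t) = -K_1e^(-2t) + K_2e^(2t)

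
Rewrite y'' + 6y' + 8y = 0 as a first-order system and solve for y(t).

Let x_1 = y, x_2 = y'. Then x_1' = x_2 and x_2' = -8x_1 - 6x_2.
A = [[0,1],[-8,-6]]; det(A-λI) = λ^2 + 6λ + 8.
Eigenvalues λ = -2, -4 with eigenvectors (1,-2), (1,-4).

y(t) = K_1e^(-2t) + K_2e^(-4t)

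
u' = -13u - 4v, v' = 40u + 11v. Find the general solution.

Coefficient matrix A = [[-13, -4], [40, 11]].
Characteristic polynomial det(A - λI) = λ^2 + 2λ + 17 = 0.
Eigenvalues λ = -1 ± 4i (complex conjugate pair).
For λ=-1+4i: an eigenvector is (0,-1) - i(1,-3) = (0 - i, -1 + 3i).
A real fundamental pair from Re and Im of e^((-1+4i)t)v: X_1 = e^(-t)(cos(4t)·(0,-1) + sin(4t)·(1,-3)), X_2 = e^(-t)(sin(4t)·(0,-1) - cos(4t)·(1,-3)).
General solution: c_1X_1 + c_2X_2.

u(t) = c_1e^(-t)sin(4t) - c_2e^(-t)cos(4t), v(t) = -3c_1e^(-t)sin(4t) - c_1e^(-t)cos(4t) - c_2e^(-t)sin(4t) + 3c_2e^(-t)cos(4t)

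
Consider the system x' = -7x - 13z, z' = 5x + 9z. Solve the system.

Coefficient matrix A = [[-7, -13], [5, 9]].
Characteristic polynomial det(A - λI) = λ^2 - 2λ + 2 = 0.
Eigenvalues λ = 1 ± i (complex conjugate pair).
For λ=1+i: an eigenvector is (-3,2) - i(-2,1) = (-3 + 2i, 2 - i).
A real fundamental pair from Re and Im of e^((1+i)t)v: X_1 = e^(t)(cos(t)·(-3,2) + sin(t)·(-2,1)), X_2 = e^(t)(sin(t)·(-3,2) - cos(t)·(-2,1)).
General solution: c_1X_1 + c_2X_2.

x(t) = -2c_1e^(t)sin(t) - 3c_1e^(t)cos(t) - 3c_2e^(t)sin(t) + 2c_2e^(t)cos(t), z(t) = c_1e^(t)sin(t) + 2c_1e^(t)cos(t) + 2c_2e^(t)sin(t) - c_2e^(t)cos(t)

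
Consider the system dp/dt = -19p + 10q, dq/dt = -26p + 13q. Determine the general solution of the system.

Coefficient matrix A = [[-19, 10], [-26, 13]].
Characteristic polynomial det(A - λI) = λ^2 + 6λ + 13 = 0.
Eigenvalues λ = -3 ± 2i (complex conjugate pair).
For λ=-3+2i: an eigenvector is (1,2) - i(2,3) = (1 - 2i, 2 - 3i).
A real fundamental pair from Re and Im of e^((-3+2i)t)v: X_1 = e^(-3t)(cos(2t)·(1,2) + sin(2t)·(2,3)), X_2 = e^(-3t)(sin(2t)·(1,2) - cos(2t)·(2,3)).
General solution: C_1X_1 + C_2X_2.

p(t) = 2C_1e^(-3t)sin(2t) + C_1e^(-3t)cos(2t) + C_2e^(-3t)sin(2t) - 2C_2e^(-3t)cos(2t), q(t) = 3C_1e^(-3t)sin(2t) + 2C_1e^(-3t)cos(2t) + 2C_2e^(-3t)sin(2t) - 3C_2e^(-3t)cos(2t)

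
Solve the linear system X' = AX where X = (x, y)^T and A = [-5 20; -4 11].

x(t) = -C_1e^(3t)sin(4t) - 2C_1e^(3t)cos(4t) - 2C_2e^(3t)sin(4t) + C_2e^(3t)cos(4t), y(t) = -C_1e^(3t)cos(4t) - C_2e^(3t)sin(4t)

Coefficient matrix A = [[-5, 20], [-4, 11]].
Characteristic polynomial det(A - λI) = λ^2 - 6λ + 25 = 0.
Eigenvalues λ = 3 ± 4i (complex conjugate pair).
For λ=3+4i: an eigenvector is (-2,-1) - i(-1,0) = (-2 + i, -1).
A real fundamental pair from Re and Im of e^((3+4i)t)v: X_1 = e^(3t)(cos(4t)·(-2,-1) + sin(4t)·(-1,0)), X_2 = e^(3t)(sin(4t)·(-2,-1) - cos(4t)·(-1,0)).
General solution: C_1X_1 + C_2X_2.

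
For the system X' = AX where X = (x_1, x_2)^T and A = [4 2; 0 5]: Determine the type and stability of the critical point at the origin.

unstable node

A = [[4,2],[0,5]]; det(A-λI) = λ^2 - 9λ + 20.
λ = 5, 4: both positive.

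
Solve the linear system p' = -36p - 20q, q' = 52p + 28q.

Coefficient matrix A = [[-36, -20], [52, 28]].
Characteristic polynomial det(A - λI) = λ^2 + 8λ + 32 = 0.
Eigenvalues λ = -4 ± 4i (complex conjugate pair).
For λ=-4+4i: an eigenvector is (1,-2) - i(2,-3) = (1 - 2i, -2 + 3i).
A real fundamental pair from Re and Im of e^((-4+4i)t)v: X_1 = e^(-4t)(cos(4t)·(1,-2) + sin(4t)·(2,-3)), X_2 = e^(-4t)(sin(4t)·(1,-2) - cos(4t)·(2,-3)).
General solution: K_1X_1 + K_2X_2.

p(t) = 2K_1e^(-4t)sin(4t) + K_1e^(-4t)cos(4t) + K_2e^(-4t)sin(4t) - 2K_2e^(-4t)cos(4t), q(t) = -3K_1e^(-4t)sin(4t) - 2K_1e^(-4t)cos(4t) - 2K_2e^(-4t)sin(4t) + 3K_2e^(-4t)cos(4t)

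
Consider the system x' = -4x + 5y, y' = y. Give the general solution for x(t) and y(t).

Coefficient matrix A = [[-4, 5], [0, 1]].
Characteristic polynomial det(A - λI) = λ^2 + 3λ - 4 = 0.
Eigenvalues λ = -4, 1.
For λ=-4: (A-λI) row 1 is [0, 5], so an eigenvector is (-1, 0).
For λ=1: (A-λI) row 1 is [-5, 5], so an eigenvector is (1, 1).
General solution: c_1e^(-4t)(-1,0) + c_2e^(t)(1,1).

x(t) = -c_1e^(-4t) + c_2e^(t), y(t) = c_2e^(t)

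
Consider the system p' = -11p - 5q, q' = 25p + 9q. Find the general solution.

p(t) = c_1e^(-t)sin(5t) - c_2e^(-t)cos(5t), q(t) = -2c_1e^(-t)sin(5t) - c_1e^(-t)cos(5t) - c_2e^(-t)sin(5t) + 2c_2e^(-t)cos(5t)

Coefficient matrix A = [[-11, -5], [25, 9]].
Characteristic polynomial det(A - λI) = λ^2 + 2λ + 26 = 0.
Eigenvalues λ = -1 ± 5i (complex conjugate pair).
For λ=-1+5i: an eigenvector is (0,-1) - i(1,-2) = (0 - i, -1 + 2i).
A real fundamental pair from Re and Im of e^((-1+5i)t)v: X_1 = e^(-t)(cos(5t)·(0,-1) + sin(5t)·(1,-2)), X_2 = e^(-t)(sin(5t)·(0,-1) - cos(5t)·(1,-2)).
General solution: c_1X_1 + c_2X_2.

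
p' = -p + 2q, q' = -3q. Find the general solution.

Coefficient matrix A = [[-1, 2], [0, -3]].
Characteristic polynomial det(A - λI) = λ^2 + 4λ + 3 = 0.
Eigenvalues λ = -3, -1.
For λ=-3: (A-λI) row 1 is [2, 2], so an eigenvector is (-1, 1).
For λ=-1: (A-λI) row 1 is [0, 2], so an eigenvector is (-1, 0).
General solution: c_1e^(-3t)(-1,1) + c_2e^(-t)(-1,0).

p(t) = -c_1e^(-3t) - c_2e^(-t), q(t) = c_1e^(-3t)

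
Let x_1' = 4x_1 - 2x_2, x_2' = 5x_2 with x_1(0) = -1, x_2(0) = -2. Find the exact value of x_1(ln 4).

A = [[4,-2],[0,5]]; eigenvalues λ = 5, 4.
Eigenvectors: (-2,1) for λ=5, (1,0) for λ=4.
From the initial condition, c_1 = -2, c_2 = -5.
x_1(ln 4) = (-2)(4^5)(-2) + (-5)(4^4)(1) = 2816.

2816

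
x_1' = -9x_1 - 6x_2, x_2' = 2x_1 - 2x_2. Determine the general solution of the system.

x_1(t) = 3c_1e^(-5t) - 2c_2e^(-6t), x_2(t) = -2c_1e^(-5t) + c_2e^(-6t)

Coefficient matrix A = [[-9, -6], [2, -2]].
Characteristic polynomial det(A - λI) = λ^2 + 11λ + 30 = 0.
Eigenvalues λ = -5, -6.
For λ=-5: (A-λI) row 1 is [-4, -6], so an eigenvector is (3, -2).
For λ=-6: (A-λI) row 1 is [-3, -6], so an eigenvector is (-2, 1).
General solution: c_1e^(-5t)(3,-2) + c_2e^(-6t)(-2,1).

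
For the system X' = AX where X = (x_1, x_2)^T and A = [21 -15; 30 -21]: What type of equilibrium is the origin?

center

A = [[21,-15],[30,-21]]; det(A-λI) = λ^2 + 9.
λ = 0 ± 3i: zero real part.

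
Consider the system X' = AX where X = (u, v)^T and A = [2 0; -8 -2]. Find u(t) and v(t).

u(t) = -c_1e^(2t), v(t) = 2c_1e^(2t) - c_2e^(-2t)

Coefficient matrix A = [[2, 0], [-8, -2]].
Characteristic polynomial det(A - λI) = λ^2 - 4 = 0.
Eigenvalues λ = 2, -2.
For λ=2: (A-λI) row 2 is [-8, -4], so an eigenvector is (-1, 2).
For λ=-2: (A-λI) row 1 is [4, 0], so an eigenvector is (0, -1).
General solution: c_1e^(2t)(-1,2) + c_2e^(-2t)(0,-1).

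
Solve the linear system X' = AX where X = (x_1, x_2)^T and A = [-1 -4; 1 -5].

x_1(t) = 2K_1e^(-3t) + 2K_2te^(-3t) + 3K_2e^(-3t), x_2(t) = K_1e^(-3t) + K_2te^(-3t) + K_2e^(-3t)

Coefficient matrix A = [[-1, -4], [1, -5]].
Characteristic polynomial det(A - λI) = λ^2 + 6λ + 9 = 0.
Single eigenvalue λ = -3 with algebraic multiplicity 2.
Eigenvector v = (2,1); generalized eigenvector w with (A-λI)w=v is (3,1).
General solution: e^(-3t)[K_1·v + K_2·(t·v + w)].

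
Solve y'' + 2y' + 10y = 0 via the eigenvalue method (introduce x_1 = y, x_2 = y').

y(t) = c_1e^(-t)cos(3t) + c_2e^(-t)sin(3t)

Let x_1 = y, x_2 = y'. Then x_1' = x_2 and x_2' = -10x_1 - 2x_2.
A = [[0,1],[-10,-2]]; det(A-λI) = λ^2 + 2λ + 10.
Eigenvalues λ = -1 ± 3i.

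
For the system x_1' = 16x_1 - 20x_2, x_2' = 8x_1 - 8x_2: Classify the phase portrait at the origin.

A = [[16,-20],[8,-8]]; det(A-λI) = λ^2 - 8λ + 32.
λ = 4 ± 4i: positive real part.

unstable spiral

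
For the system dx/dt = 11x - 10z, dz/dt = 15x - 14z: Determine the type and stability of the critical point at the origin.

saddle

A = [[11,-10],[15,-14]]; det(A-λI) = λ^2 + 3λ - 4.
λ = -4, 1: opposite signs.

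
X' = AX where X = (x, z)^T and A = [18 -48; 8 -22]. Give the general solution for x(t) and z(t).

x(t) = -3c_1e^(2t) - 2c_2e^(-6t), z(t) = -c_1e^(2t) - c_2e^(-6t)

Coefficient matrix A = [[18, -48], [8, -22]].
Characteristic polynomial det(A - λI) = λ^2 + 4λ - 12 = 0.
Eigenvalues λ = 2, -6.
For λ=2: (A-λI) row 1 is [16, -48], so an eigenvector is (-3, -1).
For λ=-6: (A-λI) row 1 is [24, -48], so an eigenvector is (-2, -1).
General solution: c_1e^(2t)(-3,-1) + c_2e^(-6t)(-2,-1).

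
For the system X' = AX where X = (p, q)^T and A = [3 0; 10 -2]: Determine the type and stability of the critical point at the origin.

A = [[3,0],[10,-2]]; det(A-λI) = λ^2 - λ - 6.
λ = -2, 3: opposite signs.

saddle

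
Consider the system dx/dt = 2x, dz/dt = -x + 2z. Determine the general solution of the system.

Coefficient matrix A = [[2, 0], [-1, 2]].
Characteristic polynomial det(A - λI) = λ^2 - 4λ + 4 = 0.
Single eigenvalue λ = 2 with algebraic multiplicity 2.
Eigenvector v = (0,-1); generalized eigenvector w with (A-λI)w=v is (1,-3).
General solution: e^(2t)[C_1·v + C_2·(t·v + w)].

x(t) = C_2e^(2t), z(t) = -C_1e^(2t) - C_2te^(2t) - 3C_2e^(2t)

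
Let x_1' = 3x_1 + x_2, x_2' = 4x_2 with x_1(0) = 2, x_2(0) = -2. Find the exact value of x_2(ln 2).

-32

A = [[3,1],[0,4]]; eigenvalues λ = 4, 3.
Eigenvectors: (-1,-1) for λ=4, (1,0) for λ=3.
From the initial condition, c_1 = 2, c_2 = 4.
x_2(ln 2) = (2)(2^4)(-1) + (4)(2^3)(0) = -32.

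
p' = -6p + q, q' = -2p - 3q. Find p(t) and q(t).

Coefficient matrix A = [[-6, 1], [-2, -3]].
Characteristic polynomial det(A - λI) = λ^2 + 9λ + 20 = 0.
Eigenvalues λ = -4, -5.
For λ=-4: (A-λI) row 1 is [-2, 1], so an eigenvector is (-1, -2).
For λ=-5: (A-λI) row 1 is [-1, 1], so an eigenvector is (-1, -1).
General solution: C_1e^(-4t)(-1,-2) + C_2e^(-5t)(-1,-1).

p(t) = -C_1e^(-4t) - C_2e^(-5t), q(t) = -2C_1e^(-4t) - C_2e^(-5t)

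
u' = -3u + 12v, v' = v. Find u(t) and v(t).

Coefficient matrix A = [[-3, 12], [0, 1]].
Characteristic polynomial det(A - λI) = λ^2 + 2λ - 3 = 0.
Eigenvalues λ = -3, 1.
For λ=-3: (A-λI) row 1 is [0, 12], so an eigenvector is (1, 0).
For λ=1: (A-λI) row 1 is [-4, 12], so an eigenvector is (3, 1).
General solution: K_1e^(-3t)(1,0) + K_2e^(t)(3,1).

u(t) = K_1e^(-3t) + 3K_2e^(t), v(t) = K_2e^(t)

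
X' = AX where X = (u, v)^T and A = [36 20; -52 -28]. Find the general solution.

Coefficient matrix A = [[36, 20], [-52, -28]].
Characteristic polynomial det(A - λI) = λ^2 - 8λ + 32 = 0.
Eigenvalues λ = 4 ± 4i (complex conjugate pair).
For λ=4+4i: an eigenvector is (1,-2) - i(-2,3) = (1 + 2i, -2 - 3i).
A real fundamental pair from Re and Im of e^((4+4i)t)v: X_1 = e^(4t)(cos(4t)·(1,-2) + sin(4t)·(-2,3)), X_2 = e^(4t)(sin(4t)·(1,-2) - cos(4t)·(-2,3)).
General solution: K_1X_1 + K_2X_2.

u(t) = -2K_1e^(4t)sin(4t) + K_1e^(4t)cos(4t) + K_2e^(4t)sin(4t) + 2K_2e^(4t)cos(4t), v(t) = 3K_1e^(4t)sin(4t) - 2K_1e^(4t)cos(4t) - 2K_2e^(4t)sin(4t) - 3K_2e^(4t)cos(4t)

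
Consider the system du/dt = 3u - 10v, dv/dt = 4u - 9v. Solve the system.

Coefficient matrix A = [[3, -10], [4, -9]].
Characteristic polynomial det(A - λI) = λ^2 + 6λ + 13 = 0.
Eigenvalues λ = -3 ± 2i (complex conjugate pair).
For λ=-3+2i: an eigenvector is (-2,-1) - i(-1,-1) = (-2 + i, -1 + i).
A real fundamental pair from Re and Im of e^((-3+2i)t)v: X_1 = e^(-3t)(cos(2t)·(-2,-1) + sin(2t)·(-1,-1)), X_2 = e^(-3t)(sin(2t)·(-2,-1) - cos(2t)·(-1,-1)).
General solution: K_1X_1 + K_2X_2.

u(t) = -K_1e^(-3t)sin(2t) - 2K_1e^(-3t)cos(2t) - 2K_2e^(-3t)sin(2t) + K_2e^(-3t)cos(2t), v(t) = -K_1e^(-3t)sin(2t) - K_1e^(-3t)cos(2t) - K_2e^(-3t)sin(2t) + K_2e^(-3t)cos(2t)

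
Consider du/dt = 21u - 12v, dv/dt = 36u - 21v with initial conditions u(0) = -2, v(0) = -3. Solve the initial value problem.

u(t) = -2e^(3t), v(t) = -3e^(3t)

Coefficient matrix A = [[21, -12], [36, -21]].
Characteristic polynomial det(A - λI) = λ^2 - 9 = 0.
Eigenvalues λ = 3, -3.
For λ=3: (A-λI) row 1 is [18, -12], so an eigenvector is (2, 3).
For λ=-3: (A-λI) row 1 is [24, -12], so an eigenvector is (-1, -2).
General solution: C_1e^(3t)(2,3) + C_2e^(-3t)(-1,-2).
Applying u(0)=-2, v(0)=-3 gives C_1=-1, C_2=0.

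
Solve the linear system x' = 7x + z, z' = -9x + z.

Coefficient matrix A = [[7, 1], [-9, 1]].
Characteristic polynomial det(A - λI) = λ^2 - 8λ + 16 = 0.
Single eigenvalue λ = 4 with algebraic multiplicity 2.
Eigenvector v = (1,-3); generalized eigenvector w with (A-λI)w=v is (0,1).
General solution: e^(4t)[C_1·v + C_2·(t·v + w)].

x(t) = C_1e^(4t) + C_2te^(4t), z(t) = -3C_1e^(4t) - 3C_2te^(4t) + C_2e^(4t)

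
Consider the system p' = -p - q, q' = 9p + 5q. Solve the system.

p(t) = C_1e^(2t) + C_2te^(2t) - C_2e^(2t), q(t) = -3C_1e^(2t) - 3C_2te^(2t) + 2C_2e^(2t)

Coefficient matrix A = [[-1, -1], [9, 5]].
Characteristic polynomial det(A - λI) = λ^2 - 4λ + 4 = 0.
Single eigenvalue λ = 2 with algebraic multiplicity 2.
Eigenvector v = (1,-3); generalized eigenvector w with (A-λI)w=v is (-1,2).
General solution: e^(2t)[C_1·v + C_2·(t·v + w)].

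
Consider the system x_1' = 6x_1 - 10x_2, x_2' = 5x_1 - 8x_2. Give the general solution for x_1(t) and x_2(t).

x_1(t) = 3C_1e^(-t)sin(t) - C_1e^(-t)cos(t) - C_2e^(-t)sin(t) - 3C_2e^(-t)cos(t), x_2(t) = 2C_1e^(-t)sin(t) - C_1e^(-t)cos(t) - C_2e^(-t)sin(t) - 2C_2e^(-t)cos(t)

Coefficient matrix A = [[6, -10], [5, -8]].
Characteristic polynomial det(A - λI) = λ^2 + 2λ + 2 = 0.
Eigenvalues λ = -1 ± i (complex conjugate pair).
For λ=-1+i: an eigenvector is (-1,-1) - i(3,2) = (-1 - 3i, -1 - 2i).
A real fundamental pair from Re and Im of e^((-1+i)t)v: X_1 = e^(-t)(cos(t)·(-1,-1) + sin(t)·(3,2)), X_2 = e^(-t)(sin(t)·(-1,-1) - cos(t)·(3,2)).
General solution: C_1X_1 + C_2X_2.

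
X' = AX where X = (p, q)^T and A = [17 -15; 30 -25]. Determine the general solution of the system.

Coefficient matrix A = [[17, -15], [30, -25]].
Characteristic polynomial det(A - λI) = λ^2 + 8λ + 25 = 0.
Eigenvalues λ = -4 ± 3i (complex conjugate pair).
For λ=-4+3i: an eigenvector is (-2,-3) - i(1,1) = (-2 - i, -3 - i).
A real fundamental pair from Re and Im of e^((-4+3i)t)v: X_1 = e^(-4t)(cos(3t)·(-2,-3) + sin(3t)·(1,1)), X_2 = e^(-4t)(sin(3t)·(-2,-3) - cos(3t)·(1,1)).
General solution: c_1X_1 + c_2X_2.

p(t) = c_1e^(-4t)sin(3t) - 2c_1e^(-4t)cos(3t) - 2c_2e^(-4t)sin(3t) - c_2e^(-4t)cos(3t), q(t) = c_1e^(-4t)sin(3t) - 3c_1e^(-4t)cos(3t) - 3c_2e^(-4t)sin(3t) - c_2e^(-4t)cos(3t)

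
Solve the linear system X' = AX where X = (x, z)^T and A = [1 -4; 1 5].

x(t) = -2C_1e^(3t) - 2C_2te^(3t) + 3C_2e^(3t), z(t) = C_1e^(3t) + C_2te^(3t) - C_2e^(3t)

Coefficient matrix A = [[1, -4], [1, 5]].
Characteristic polynomial det(A - λI) = λ^2 - 6λ + 9 = 0.
Single eigenvalue λ = 3 with algebraic multiplicity 2.
Eigenvector v = (-2,1); generalized eigenvector w with (A-λI)w=v is (3,-1).
General solution: e^(3t)[C_1·v + C_2·(t·v + w)].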